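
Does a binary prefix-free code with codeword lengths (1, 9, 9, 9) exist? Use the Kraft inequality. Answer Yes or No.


Kraft sum = sum(2^(-l_i)) = 0.5059, need <= 1. Result: satisfied (a binary prefix-free code with these lengths exists)

Yes


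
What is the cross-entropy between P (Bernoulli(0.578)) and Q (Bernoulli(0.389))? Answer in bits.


H(P,Q) = -p*log2(q) - (1-p)*log2(1-q). -0.578*log2(0.389) = 0.787327; -0.422*log2(0.611) = 0.299939. H(P,Q) = 0.787327 + 0.299939 = 1.0873

1.0873 bits


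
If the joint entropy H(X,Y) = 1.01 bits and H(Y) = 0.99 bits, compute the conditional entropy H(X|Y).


H(X|Y) = H(X,Y) - H(Y) = 1.01 - 0.99 = 0.02

0.02 bits


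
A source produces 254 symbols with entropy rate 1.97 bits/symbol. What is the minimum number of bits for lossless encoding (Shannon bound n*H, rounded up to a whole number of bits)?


Minimum bits >= n * H = 254 * 1.97 = 500.38, rounded up to a whole number of bits = 501

501 bits


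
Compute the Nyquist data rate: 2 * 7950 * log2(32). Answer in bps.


Rate = 2 * B * log2(M) = 2 * 7950 * 5.0 = 79500.0

79500.0 bps


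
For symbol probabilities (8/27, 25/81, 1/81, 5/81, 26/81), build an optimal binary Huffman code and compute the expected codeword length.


Huffman construction (repeatedly merge the two least-probable nodes; each merge adds 1 bit to every symbol beneath it): 1/81 + 5/81 = 2/27; 2/27 + 8/27 = 10/27; 25/81 + 26/81 = 17/27; 10/27 + 17/27 = 1. Resulting codeword lengths (in the order the probabilities were given): (2, 2, 3, 3, 2). L_avg = sum(p_i * l_i) = 8/27*2 + 25/81*2 + 1/81*3 + 5/81*3 + 26/81*2 = 56/27 = 2.0741

2.0741 bits


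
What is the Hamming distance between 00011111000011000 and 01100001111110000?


Count differing positions: . ^ ^ ^ ^ ^ ^ . ^ ^ ^ ^ . ^ . . . = 11 differences

11


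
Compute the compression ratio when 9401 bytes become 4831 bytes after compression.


Ratio = original / compressed = 9401 / 4831 = 1.946

1.946


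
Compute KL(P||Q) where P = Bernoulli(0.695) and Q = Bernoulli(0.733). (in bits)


KL = p*log2(p/q) + (1-p)*log2((1-p)/(1-q)) = 0.695*log2(0.695/0.733) + 0.305*log2(0.305/0.267) = 0.0052

0.0052 bits


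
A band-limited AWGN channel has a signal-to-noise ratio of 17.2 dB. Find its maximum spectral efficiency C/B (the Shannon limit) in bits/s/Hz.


SNR_linear = 10^(17.2/10) = 52.4807; C/B = log2(1 + SNR_linear) = log2(1 + 52.4807) = 5.7409

5.7409 bits/s/Hz


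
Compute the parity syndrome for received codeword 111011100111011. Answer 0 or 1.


Syndrome = XOR of all bits = 1 XOR 1 XOR 1 XOR 0 XOR 1 XOR 1 XOR 1 XOR 0 XOR 0 XOR 1 XOR 1 XOR 1 XOR 0 XOR 1 XOR 1 = 1

1


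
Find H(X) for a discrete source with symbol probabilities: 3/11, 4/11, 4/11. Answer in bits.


H = -sum(p_i * log2(p_i)). Terms: -(3/11)*log2(3/11) = 0.511219; -(4/11)*log2(4/11) = 0.530702; -(4/11)*log2(4/11) = 0.530702. H = 0.511219 + 0.530702 + 0.530702 = 1.5726

1.5726 bits


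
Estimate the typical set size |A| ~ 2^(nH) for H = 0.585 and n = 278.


log2|A_typical| = nH = 278 * 0.585 = 162.63, so |A_typical| ~ 2^162.63 = 9.047e+48

9.047e+48


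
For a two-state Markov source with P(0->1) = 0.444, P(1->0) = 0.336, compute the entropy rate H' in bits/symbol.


Stationary distribution: pi_0 = p10/(p01+p10) = 0.4308, pi_1 = 0.5692. Entropy rate H' = pi_0*H(p01) + pi_1*H(p10) = 0.4308*0.9909 + 0.5692*0.9209 = 0.9511

0.9511 bits/symbol


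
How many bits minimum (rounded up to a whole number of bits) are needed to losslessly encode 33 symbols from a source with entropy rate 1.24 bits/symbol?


Minimum bits >= n * H = 33 * 1.24 = 40.92, rounded up to a whole number of bits = 41

41 bits


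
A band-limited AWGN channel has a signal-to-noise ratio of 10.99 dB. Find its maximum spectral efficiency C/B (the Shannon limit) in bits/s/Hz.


SNR_linear = 10^(10.99/10) = 12.5603; C/B = log2(1 + SNR_linear) = log2(1 + 12.5603) = 3.7613

3.7613 bits/s/Hz


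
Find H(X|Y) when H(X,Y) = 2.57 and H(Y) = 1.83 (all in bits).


H(X|Y) = H(X,Y) - H(Y) = 2.57 - 1.83 = 0.74

0.74 bits


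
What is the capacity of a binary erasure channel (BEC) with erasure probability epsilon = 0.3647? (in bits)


C = 1 - epsilon = 1 - 0.3647 = 0.6353

0.6353 bits


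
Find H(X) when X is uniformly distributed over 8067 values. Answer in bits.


H = log2(n) = log2(8067) = 12.9778

12.9778 bits


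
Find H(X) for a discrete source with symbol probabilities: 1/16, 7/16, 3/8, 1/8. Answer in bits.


H = -sum(p_i * log2(p_i)). Terms: -(1/16)*log2(1/16) = 0.250000; -(7/16)*log2(7/16) = 0.521782; -(3/8)*log2(3/8) = 0.530639; -(1/8)*log2(1/8) = 0.375000. H = 0.250000 + 0.521782 + 0.530639 + 0.375000 = 1.6774

1.6774 bits


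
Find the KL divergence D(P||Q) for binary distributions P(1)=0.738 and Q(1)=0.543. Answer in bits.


KL = p*log2(p/q) + (1-p)*log2((1-p)/(1-q)) = 0.738*log2(0.738/0.543) + 0.262*log2(0.262/0.457) = 0.1164

0.1164 bits


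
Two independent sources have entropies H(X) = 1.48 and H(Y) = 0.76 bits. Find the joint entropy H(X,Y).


For independent variables, H(X,Y) = H(X) + H(Y) = 1.48 + 0.76 = 2.24

2.24 bits


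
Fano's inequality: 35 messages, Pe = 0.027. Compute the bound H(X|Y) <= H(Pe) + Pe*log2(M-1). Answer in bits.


H(Pe) = -Pe*log2(Pe) - (1-Pe)*log2(1-Pe) = -0.027*log2(0.027) - 0.973*log2(0.973) = 0.140694 + 0.038422 = 0.1791. Pe*log2(M-1) = 0.027*log2(34) = 0.137361. Bound = H(Pe) + Pe*log2(M-1) = 0.140694 + 0.038422 + 0.137361 = 0.3165

0.3165 bits


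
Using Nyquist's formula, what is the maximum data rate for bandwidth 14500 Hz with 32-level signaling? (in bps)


Rate = 2 * B * log2(M) = 2 * 14500 * 5.0 = 145000.0

145000.0 bps


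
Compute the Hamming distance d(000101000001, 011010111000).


Count differing positions: . ^ ^ ^ ^ ^ ^ ^ ^ . . ^ = 9 differences

9


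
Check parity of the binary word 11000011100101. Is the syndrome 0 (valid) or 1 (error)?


Syndrome = XOR of all bits = 1 XOR 1 XOR 0 XOR 0 XOR 0 XOR 0 XOR 1 XOR 1 XOR 1 XOR 0 XOR 0 XOR 1 XOR 0 XOR 1 = 1

1


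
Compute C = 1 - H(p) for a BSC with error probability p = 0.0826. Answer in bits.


H(p) = -p*log2(p) - (1-p)*log2(1-p) = -0.0826*log2(0.0826) - 0.9174*log2(0.9174) = 0.297171 + 0.114104 = 0.4113. C = 1 - H(p) = 1 - 0.4113 = 0.5887

0.5887 bits


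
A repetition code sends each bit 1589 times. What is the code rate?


Rate = k/n = 1/1589

1/1589


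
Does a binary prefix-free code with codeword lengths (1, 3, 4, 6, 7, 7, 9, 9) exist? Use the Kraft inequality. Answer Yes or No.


Kraft sum = sum(2^(-l_i)) = 0.7227, need <= 1. Result: satisfied (a binary prefix-free code with these lengths exists)

Yes


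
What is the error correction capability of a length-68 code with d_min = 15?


Correction capability = floor((d-1)/2) = floor((15-1)/2) = 7

7 errors


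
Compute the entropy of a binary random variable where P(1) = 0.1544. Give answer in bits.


H = -p*log2(p) - (1-p)*log2(1-p). -0.1544*log2(0.1544) = 0.416147; -0.8456*log2(0.8456) = 0.204595. H = 0.416147 + 0.204595 = 0.6207

0.6207 bits


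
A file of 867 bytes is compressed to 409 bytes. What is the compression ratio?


Ratio = original / compressed = 867 / 409 = 2.1198

2.1198


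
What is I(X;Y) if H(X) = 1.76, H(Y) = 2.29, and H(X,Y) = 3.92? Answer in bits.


I(X;Y) = H(X) + H(Y) - H(X,Y) = 1.76 + 2.29 - 3.92 = 0.13

0.13 bits


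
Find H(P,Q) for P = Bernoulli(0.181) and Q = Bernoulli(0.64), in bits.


H(P,Q) = -p*log2(q) - (1-p)*log2(1-q). -0.181*log2(0.64) = 0.116538; -0.819*log2(0.36) = 1.207150. H(P,Q) = 0.116538 + 1.207150 = 1.3237

1.3237 bits


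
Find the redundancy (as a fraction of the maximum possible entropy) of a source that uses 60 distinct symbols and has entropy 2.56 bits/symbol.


H_max = log2(K) = log2(60) = 5.9069 bits/symbol. Redundancy = 1 - H/H_max = 1 - 2.56/5.9069 = 1 - 0.4334 = 0.5666

0.5666


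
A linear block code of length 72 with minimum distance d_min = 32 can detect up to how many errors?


Detection capability = d_min - 1 = 32 - 1 = 31

31 errors


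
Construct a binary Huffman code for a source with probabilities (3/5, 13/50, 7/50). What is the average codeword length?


Huffman construction (repeatedly merge the two least-probable nodes; each merge adds 1 bit to every symbol beneath it): 7/50 + 13/50 = 2/5; 2/5 + 3/5 = 1. Resulting codeword lengths (in the order the probabilities were given): (1, 2, 2). L_avg = sum(p_i * l_i) = 3/5*1 + 13/50*2 + 7/50*2 = 7/5 = 1.4

1.4 bits


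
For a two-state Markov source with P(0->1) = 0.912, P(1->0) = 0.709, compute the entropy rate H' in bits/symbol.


Stationary distribution: pi_0 = p10/(p01+p10) = 0.4374, pi_1 = 0.5626. Entropy rate H' = pi_0*H(p01) + pi_1*H(p10) = 0.4374*0.4298 + 0.5626*0.87 = 0.6775

0.6775 bits/symbol


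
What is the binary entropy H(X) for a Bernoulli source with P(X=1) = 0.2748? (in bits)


H = -p*log2(p) - (1-p)*log2(1-p). -0.2748*log2(0.2748) = 0.512102; -0.7252*log2(0.7252) = 0.336166. H = 0.512102 + 0.336166 = 0.8483

0.8483 bits


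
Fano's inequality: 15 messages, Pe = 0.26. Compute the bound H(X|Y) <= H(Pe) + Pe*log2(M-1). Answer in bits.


H(Pe) = -Pe*log2(Pe) - (1-Pe)*log2(1-Pe) = -0.26*log2(0.26) - 0.74*log2(0.74) = 0.505288 + 0.321458 = 0.8267. Pe*log2(M-1) = 0.26*log2(14) = 0.989912. Bound = H(Pe) + Pe*log2(M-1) = 0.505288 + 0.321458 + 0.989912 = 1.8167

1.8167 bits


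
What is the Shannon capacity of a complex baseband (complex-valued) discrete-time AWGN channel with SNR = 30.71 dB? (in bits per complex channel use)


SNR_linear = 10^(30.71/10) = 1177.606; C = log2(1 + SNR_linear) = log2(1 + 1177.606) = 10.2029

10.2029 bits/channel use


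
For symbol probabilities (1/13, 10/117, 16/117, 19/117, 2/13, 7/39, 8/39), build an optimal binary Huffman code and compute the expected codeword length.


Huffman construction (repeatedly merge the two least-probable nodes; each merge adds 1 bit to every symbol beneath it): 1/13 + 10/117 = 19/117; 16/117 + 2/13 = 34/117; 19/117 + 19/117 = 38/117; 7/39 + 8/39 = 5/13; 34/117 + 38/117 = 8/13; 5/13 + 8/13 = 1. Resulting codeword lengths (in the order the probabilities were given): (4, 4, 3, 3, 3, 2, 2). L_avg = sum(p_i * l_i) = 1/13*4 + 10/117*4 + 16/117*3 + 19/117*3 + 2/13*3 + 7/39*2 + 8/39*2 = 25/9 = 2.7778

2.7778 bits


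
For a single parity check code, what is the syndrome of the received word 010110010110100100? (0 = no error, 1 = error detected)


Syndrome = XOR of all bits = 0 XOR 1 XOR 0 XOR 1 XOR 1 XOR 0 XOR 0 XOR 1 XOR 0 XOR 1 XOR 1 XOR 0 XOR 1 XOR 0 XOR 0 XOR 1 XOR 0 XOR 0 = 0

0


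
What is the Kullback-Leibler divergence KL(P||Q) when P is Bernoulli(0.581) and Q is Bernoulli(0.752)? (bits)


KL = p*log2(p/q) + (1-p)*log2((1-p)/(1-q)) = 0.581*log2(0.581/0.752) + 0.419*log2(0.419/0.248) = 0.1008

0.1008 bits


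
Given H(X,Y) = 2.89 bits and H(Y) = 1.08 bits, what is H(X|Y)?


H(X|Y) = H(X,Y) - H(Y) = 2.89 - 1.08 = 1.81

1.81 bits


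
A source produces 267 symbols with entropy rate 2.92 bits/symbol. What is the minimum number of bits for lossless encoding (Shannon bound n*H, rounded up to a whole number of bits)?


Minimum bits >= n * H = 267 * 2.92 = 779.64, rounded up to a whole number of bits = 780

780 bits


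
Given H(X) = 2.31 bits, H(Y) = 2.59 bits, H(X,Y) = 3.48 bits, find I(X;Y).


I(X;Y) = H(X) + H(Y) - H(X,Y) = 2.31 + 2.59 - 3.48 = 1.42

1.42 bits


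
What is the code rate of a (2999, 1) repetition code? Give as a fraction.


Rate = k/n = 1/2999

1/2999


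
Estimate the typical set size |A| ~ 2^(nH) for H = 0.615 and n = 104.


log2|A_typical| = nH = 104 * 0.615 = 63.96, so |A_typical| ~ 2^63.96 = 1.794e+19

1.794e+19


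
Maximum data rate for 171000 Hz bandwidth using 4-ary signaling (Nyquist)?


Rate = 2 * B * log2(M) = 2 * 171000 * 2.0 = 684000.0

684000.0 bps


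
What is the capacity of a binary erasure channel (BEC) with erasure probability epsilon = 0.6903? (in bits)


C = 1 - epsilon = 1 - 0.6903 = 0.3097

0.3097 bits


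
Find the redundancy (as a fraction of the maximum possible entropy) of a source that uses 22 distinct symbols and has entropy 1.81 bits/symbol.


H_max = log2(K) = log2(22) = 4.4594 bits/symbol. Redundancy = 1 - H/H_max = 1 - 1.81/4.4594 = 1 - 0.4059 = 0.5941

0.5941


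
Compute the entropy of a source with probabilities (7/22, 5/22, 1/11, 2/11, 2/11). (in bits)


H = -sum(p_i * log2(p_i)). Terms: -(7/22)*log2(7/22) = 0.525661; -(5/22)*log2(5/22) = 0.485796; -(1/11)*log2(1/11) = 0.314494; -(2/11)*log2(2/11) = 0.447169; -(2/11)*log2(2/11) = 0.447169. H = 0.525661 + 0.485796 + 0.314494 + 0.447169 + 0.447169 = 2.2203

2.2203 bits


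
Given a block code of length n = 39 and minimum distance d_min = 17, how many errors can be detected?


Detection capability = d_min - 1 = 17 - 1 = 16

16 errors


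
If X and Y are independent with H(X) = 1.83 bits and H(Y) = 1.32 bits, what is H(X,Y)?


For independent variables, H(X,Y) = H(X) + H(Y) = 1.83 + 1.32 = 3.15

3.15 bits


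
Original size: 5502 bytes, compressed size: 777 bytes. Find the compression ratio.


Ratio = original / compressed = 5502 / 777 = 7.0811

7.0811


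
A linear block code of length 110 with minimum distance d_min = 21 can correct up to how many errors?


Correction capability = floor((d-1)/2) = floor((21-1)/2) = 10

10 errors


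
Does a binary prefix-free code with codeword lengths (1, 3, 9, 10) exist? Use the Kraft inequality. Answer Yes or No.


Kraft sum = sum(2^(-l_i)) = 0.6279, need <= 1. Result: satisfied (a binary prefix-free code with these lengths exists)

Yes


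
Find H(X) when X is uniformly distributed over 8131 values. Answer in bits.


H = log2(n) = log2(8131) = 12.9892

12.9892 bits


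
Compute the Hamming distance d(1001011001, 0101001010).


Count differing positions: ^ ^ . . . ^ . . ^ ^ = 5 differences

5


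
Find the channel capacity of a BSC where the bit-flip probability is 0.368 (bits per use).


H(p) = -p*log2(p) - (1-p)*log2(1-p) = -0.368*log2(0.368) - 0.632*log2(0.632) = 0.530738 + 0.418386 = 0.9491. C = 1 - H(p) = 1 - 0.9491 = 0.0509

0.0509 bits


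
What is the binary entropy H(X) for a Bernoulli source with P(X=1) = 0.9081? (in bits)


H = -p*log2(p) - (1-p)*log2(1-p). -0.9081*log2(0.9081) = 0.126296; -0.0919*log2(0.0919) = 0.316484. H = 0.126296 + 0.316484 = 0.4428

0.4428 bits


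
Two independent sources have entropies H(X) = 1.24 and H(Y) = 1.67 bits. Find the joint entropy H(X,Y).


For independent variables, H(X,Y) = H(X) + H(Y) = 1.24 + 1.67 = 2.91

2.91 bits


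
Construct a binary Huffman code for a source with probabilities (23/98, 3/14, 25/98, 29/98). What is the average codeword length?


Huffman construction (repeatedly merge the two least-probable nodes; each merge adds 1 bit to every symbol beneath it): 3/14 + 23/98 = 22/49; 25/98 + 29/98 = 27/49; 22/49 + 27/49 = 1. Resulting codeword lengths (in the order the probabilities were given): (2, 2, 2, 2). L_avg = sum(p_i * l_i) = 23/98*2 + 3/14*2 + 25/98*2 + 29/98*2 = 2

2.0 bits


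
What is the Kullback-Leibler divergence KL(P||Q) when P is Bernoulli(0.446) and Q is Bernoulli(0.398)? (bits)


KL = p*log2(p/q) + (1-p)*log2((1-p)/(1-q)) = 0.446*log2(0.446/0.398) + 0.554*log2(0.554/0.602) = 0.0069

0.0069 bits


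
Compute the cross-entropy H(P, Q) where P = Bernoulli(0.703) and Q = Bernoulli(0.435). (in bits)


H(P,Q) = -p*log2(q) - (1-p)*log2(1-q). -0.703*log2(0.435) = 0.844242; -0.297*log2(0.565) = 0.244632. H(P,Q) = 0.844242 + 0.244632 = 1.0889

1.0889 bits


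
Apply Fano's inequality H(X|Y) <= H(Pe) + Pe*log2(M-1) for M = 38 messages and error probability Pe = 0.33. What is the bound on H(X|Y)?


H(Pe) = -Pe*log2(Pe) - (1-Pe)*log2(1-Pe) = -0.33*log2(0.33) - 0.67*log2(0.67) = 0.527822 + 0.387104 = 0.9149. Pe*log2(M-1) = 0.33*log2(37) = 1.719120. Bound = H(Pe) + Pe*log2(M-1) = 0.527822 + 0.387104 + 1.719120 = 2.634

2.634 bits


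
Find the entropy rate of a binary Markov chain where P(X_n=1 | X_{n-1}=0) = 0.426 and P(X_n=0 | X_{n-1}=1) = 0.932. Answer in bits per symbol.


Stationary distribution: pi_0 = p10/(p01+p10) = 0.6863, pi_1 = 0.3137. Entropy rate H' = pi_0*H(p01) + pi_1*H(p10) = 0.6863*0.9841 + 0.3137*0.3584 = 0.7879

0.7879 bits/symbol


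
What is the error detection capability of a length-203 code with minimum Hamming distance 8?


Detection capability = d_min - 1 = 8 - 1 = 7

7 errors


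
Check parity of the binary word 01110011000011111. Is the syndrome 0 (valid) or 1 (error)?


Syndrome = XOR of all bits = 0 XOR 1 XOR 1 XOR 1 XOR 0 XOR 0 XOR 1 XOR 1 XOR 0 XOR 0 XOR 0 XOR 0 XOR 1 XOR 1 XOR 1 XOR 1 XOR 1 = 0

0


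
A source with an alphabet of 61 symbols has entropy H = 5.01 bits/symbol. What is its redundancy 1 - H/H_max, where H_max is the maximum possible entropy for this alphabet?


H_max = log2(K) = log2(61) = 5.9307 bits/symbol. Redundancy = 1 - H/H_max = 1 - 5.01/5.9307 = 1 - 0.8448 = 0.1552

0.1552


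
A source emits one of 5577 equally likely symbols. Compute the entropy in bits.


H = log2(n) = log2(5577) = 12.4453

12.4453 bits


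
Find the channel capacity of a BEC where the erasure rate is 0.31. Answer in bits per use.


C = 1 - epsilon = 1 - 0.31 = 0.69

0.69 bits


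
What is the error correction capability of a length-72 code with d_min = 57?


Correction capability = floor((d-1)/2) = floor((57-1)/2) = 28

28 errors


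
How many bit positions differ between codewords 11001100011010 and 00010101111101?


Count differing positions: ^ ^ . ^ ^ . . ^ ^ . . ^ ^ ^ = 9 differences

9


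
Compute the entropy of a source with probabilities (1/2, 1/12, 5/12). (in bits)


H = -sum(p_i * log2(p_i)). Terms: -(1/2)*log2(1/2) = 0.500000; -(1/12)*log2(1/12) = 0.298747; -(5/12)*log2(5/12) = 0.526264. H = 0.500000 + 0.298747 + 0.526264 = 1.325

1.325 bits


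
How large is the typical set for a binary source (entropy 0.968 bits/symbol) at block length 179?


log2|A_typical| = nH = 179 * 0.968 = 173.272, so |A_typical| ~ 2^173.272 = 1.446e+52

1.446e+52


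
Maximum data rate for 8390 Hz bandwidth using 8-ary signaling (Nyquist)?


Rate = 2 * B * log2(M) = 2 * 8390 * 3.0 = 50340.0

50340.0 bps


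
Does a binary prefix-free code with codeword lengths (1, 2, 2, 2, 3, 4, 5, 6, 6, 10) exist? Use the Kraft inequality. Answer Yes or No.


Kraft sum = sum(2^(-l_i)) = 1.501, need <= 1. Result: violated (a binary prefix-free code with these lengths cannot exist)

No


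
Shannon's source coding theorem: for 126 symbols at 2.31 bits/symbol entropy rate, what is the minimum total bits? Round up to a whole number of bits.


Minimum bits >= n * H = 126 * 2.31 = 291.06, rounded up to a whole number of bits = 292

292 bits


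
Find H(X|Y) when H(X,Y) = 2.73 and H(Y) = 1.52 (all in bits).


H(X|Y) = H(X,Y) - H(Y) = 2.73 - 1.52 = 1.21

1.21 bits


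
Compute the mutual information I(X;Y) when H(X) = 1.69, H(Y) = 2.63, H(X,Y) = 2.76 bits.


I(X;Y) = H(X) + H(Y) - H(X,Y) = 1.69 + 2.63 - 2.76 = 1.56

1.56 bits


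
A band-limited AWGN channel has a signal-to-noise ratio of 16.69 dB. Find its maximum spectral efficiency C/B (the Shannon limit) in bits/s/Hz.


SNR_linear = 10^(16.69/10) = 46.6659; C/B = log2(1 + SNR_linear) = log2(1 + 46.6659) = 5.5749

5.5749 bits/s/Hz


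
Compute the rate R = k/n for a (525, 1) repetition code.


Rate = k/n = 1/525

1/525


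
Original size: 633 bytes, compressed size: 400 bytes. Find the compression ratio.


Ratio = original / compressed = 633 / 400 = 1.5825

1.5825


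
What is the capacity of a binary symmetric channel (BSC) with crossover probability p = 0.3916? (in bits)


H(p) = -p*log2(p) - (1-p)*log2(1-p) = -0.3916*log2(0.3916) - 0.6084*log2(0.6084) = 0.529658 + 0.436167 = 0.9658. C = 1 - H(p) = 1 - 0.9658 = 0.0342

0.0342 bits


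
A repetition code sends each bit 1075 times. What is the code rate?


Rate = k/n = 1/1075

1/1075


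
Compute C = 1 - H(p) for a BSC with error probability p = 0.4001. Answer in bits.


H(p) = -p*log2(p) - (1-p)*log2(1-p) = -0.4001*log2(0.4001) - 0.5999*log2(0.5999) = 0.528759 + 0.442250 = 0.971. C = 1 - H(p) = 1 - 0.971 = 0.029

0.029 bits


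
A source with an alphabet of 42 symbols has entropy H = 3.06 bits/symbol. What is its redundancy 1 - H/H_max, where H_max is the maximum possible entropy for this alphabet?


H_max = log2(K) = log2(42) = 5.3923 bits/symbol. Redundancy = 1 - H/H_max = 1 - 3.06/5.3923 = 1 - 0.5675 = 0.4325

0.4325


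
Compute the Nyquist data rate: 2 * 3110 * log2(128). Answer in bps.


Rate = 2 * B * log2(M) = 2 * 3110 * 7.0 = 43540.0

43540.0 bps


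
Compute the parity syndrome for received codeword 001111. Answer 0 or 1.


Syndrome = XOR of all bits = 0 XOR 0 XOR 1 XOR 1 XOR 1 XOR 1 = 0

0


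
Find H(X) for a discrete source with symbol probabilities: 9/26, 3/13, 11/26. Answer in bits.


H = -sum(p_i * log2(p_i)). Terms: -(9/26)*log2(9/26) = 0.529794; -(3/13)*log2(3/13) = 0.488187; -(11/26)*log2(11/26) = 0.525042. H = 0.529794 + 0.488187 + 0.525042 = 1.543

1.543 bits


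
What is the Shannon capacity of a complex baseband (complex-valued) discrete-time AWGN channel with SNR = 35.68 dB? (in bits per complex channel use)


SNR_linear = 10^(35.68/10) = 3698.2818; C = log2(1 + SNR_linear) = log2(1 + 3698.2818) = 11.853

11.853 bits/channel use


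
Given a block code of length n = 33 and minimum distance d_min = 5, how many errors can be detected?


Detection capability = d_min - 1 = 5 - 1 = 4

4 errors


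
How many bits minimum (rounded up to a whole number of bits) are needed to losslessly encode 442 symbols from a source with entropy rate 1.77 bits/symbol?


Minimum bits >= n * H = 442 * 1.77 = 782.34, rounded up to a whole number of bits = 783

783 bits


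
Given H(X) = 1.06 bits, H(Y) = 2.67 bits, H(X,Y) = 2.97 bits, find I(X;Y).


I(X;Y) = H(X) + H(Y) - H(X,Y) = 1.06 + 2.67 - 2.97 = 0.76

0.76 bits


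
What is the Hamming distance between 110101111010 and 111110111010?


Count differing positions: . . ^ . ^ ^ . . . . . . = 3 differences

3


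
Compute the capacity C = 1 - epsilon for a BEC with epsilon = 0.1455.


C = 1 - epsilon = 1 - 0.1455 = 0.8545

0.8545 bits


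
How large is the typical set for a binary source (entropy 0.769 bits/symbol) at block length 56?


log2|A_typical| = nH = 56 * 0.769 = 43.064, so |A_typical| ~ 2^43.064 = 9.195e+12

9.195e+12


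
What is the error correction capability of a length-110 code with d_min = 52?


Correction capability = floor((d-1)/2) = floor((52-1)/2) = 25

25 errors


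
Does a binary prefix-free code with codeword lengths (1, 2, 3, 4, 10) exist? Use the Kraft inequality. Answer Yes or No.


Kraft sum = sum(2^(-l_i)) = 0.9385, need <= 1. Result: satisfied (a binary prefix-free code with these lengths exists)

Yes


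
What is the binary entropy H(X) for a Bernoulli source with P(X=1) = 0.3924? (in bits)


H = -p*log2(p) - (1-p)*log2(1-p). -0.3924*log2(0.3924) = 0.529584; -0.6076*log2(0.6076) = 0.436747. H = 0.529584 + 0.436747 = 0.9663

0.9663 bits


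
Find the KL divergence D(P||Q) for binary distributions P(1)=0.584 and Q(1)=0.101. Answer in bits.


KL = p*log2(p/q) + (1-p)*log2((1-p)/(1-q)) = 0.584*log2(0.584/0.101) + 0.416*log2(0.416/0.899) = 1.016

1.016 bits


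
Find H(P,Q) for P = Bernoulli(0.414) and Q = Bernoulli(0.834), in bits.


H(P,Q) = -p*log2(q) - (1-p)*log2(1-q). -0.414*log2(0.834) = 0.108419; -0.586*log2(0.166) = 1.518176. H(P,Q) = 0.108419 + 1.518176 = 1.6266

1.6266 bits


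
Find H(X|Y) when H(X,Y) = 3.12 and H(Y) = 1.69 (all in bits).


H(X|Y) = H(X,Y) - H(Y) = 3.12 - 1.69 = 1.43

1.43 bits


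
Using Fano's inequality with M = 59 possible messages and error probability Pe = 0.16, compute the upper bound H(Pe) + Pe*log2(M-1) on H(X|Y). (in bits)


H(Pe) = -Pe*log2(Pe) - (1-Pe)*log2(1-Pe) = -0.16*log2(0.16) - 0.84*log2(0.84) = 0.423017 + 0.211293 = 0.6343. Pe*log2(M-1) = 0.16*log2(58) = 0.937277. Bound = H(Pe) + Pe*log2(M-1) = 0.423017 + 0.211293 + 0.937277 = 1.5716

1.5716 bits


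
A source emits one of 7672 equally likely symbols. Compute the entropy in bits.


H = log2(n) = log2(7672) = 12.9054

12.9054 bits


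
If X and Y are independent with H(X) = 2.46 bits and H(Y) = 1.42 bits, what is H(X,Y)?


For independent variables, H(X,Y) = H(X) + H(Y) = 2.46 + 1.42 = 3.88

3.88 bits


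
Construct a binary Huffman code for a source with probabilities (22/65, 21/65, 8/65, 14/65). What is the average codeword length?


Huffman construction (repeatedly merge the two least-probable nodes; each merge adds 1 bit to every symbol beneath it): 8/65 + 14/65 = 22/65; 21/65 + 22/65 = 43/65; 22/65 + 43/65 = 1. Resulting codeword lengths (in the order the probabilities were given): (2, 2, 2, 2). L_avg = sum(p_i * l_i) = 22/65*2 + 21/65*2 + 8/65*2 + 14/65*2 = 2

2.0 bits


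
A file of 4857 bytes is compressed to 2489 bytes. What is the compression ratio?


Ratio = original / compressed = 4857 / 2489 = 1.9514

1.9514


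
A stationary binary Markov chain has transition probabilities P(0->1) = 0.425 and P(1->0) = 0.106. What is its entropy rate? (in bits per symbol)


Stationary distribution: pi_0 = p10/(p01+p10) = 0.1996, pi_1 = 0.8004. Entropy rate H' = pi_0*H(p01) + pi_1*H(p10) = 0.1996*0.9837 + 0.8004*0.4877 = 0.5867

0.5867 bits/symbol


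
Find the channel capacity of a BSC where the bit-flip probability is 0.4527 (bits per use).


H(p) = -p*log2(p) - (1-p)*log2(1-p) = -0.4527*log2(0.4527) - 0.5473*log2(0.5473) = 0.517605 + 0.475930 = 0.9935. C = 1 - H(p) = 1 - 0.9935 = 0.0065

0.0065 bits


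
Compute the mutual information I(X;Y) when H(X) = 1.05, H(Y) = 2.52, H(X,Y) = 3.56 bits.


I(X;Y) = H(X) + H(Y) - H(X,Y) = 1.05 + 2.52 - 3.56 = 0.01

0.01 bits


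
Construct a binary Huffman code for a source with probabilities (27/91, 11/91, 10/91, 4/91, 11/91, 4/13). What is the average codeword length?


Huffman construction (repeatedly merge the two least-probable nodes; each merge adds 1 bit to every symbol beneath it): 4/91 + 10/91 = 2/13; 11/91 + 11/91 = 22/91; 2/13 + 22/91 = 36/91; 27/91 + 4/13 = 55/91; 36/91 + 55/91 = 1. Resulting codeword lengths (in the order the probabilities were given): (2, 3, 3, 3, 3, 2). L_avg = sum(p_i * l_i) = 27/91*2 + 11/91*3 + 10/91*3 + 4/91*3 + 11/91*3 + 4/13*2 = 218/91 = 2.3956

2.3956 bits


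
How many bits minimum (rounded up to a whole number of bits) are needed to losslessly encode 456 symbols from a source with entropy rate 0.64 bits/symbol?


Minimum bits >= n * H = 456 * 0.64 = 291.84, rounded up to a whole number of bits = 292

292 bits


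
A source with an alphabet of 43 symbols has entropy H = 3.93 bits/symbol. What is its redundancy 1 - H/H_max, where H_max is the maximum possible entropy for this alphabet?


H_max = log2(K) = log2(43) = 5.4263 bits/symbol. Redundancy = 1 - H/H_max = 1 - 3.93/5.4263 = 1 - 0.7243 = 0.2757

0.2757


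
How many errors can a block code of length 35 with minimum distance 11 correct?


Correction capability = floor((d-1)/2) = floor((11-1)/2) = 5

5 errors


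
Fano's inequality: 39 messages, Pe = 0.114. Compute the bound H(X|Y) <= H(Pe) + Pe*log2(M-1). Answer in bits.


H(Pe) = -Pe*log2(Pe) - (1-Pe)*log2(1-Pe) = -0.114*log2(0.114) - 0.886*log2(0.886) = 0.357150 + 0.154715 = 0.5119. Pe*log2(M-1) = 0.114*log2(38) = 0.598264. Bound = H(Pe) + Pe*log2(M-1) = 0.357150 + 0.154715 + 0.598264 = 1.1101

1.1101 bits


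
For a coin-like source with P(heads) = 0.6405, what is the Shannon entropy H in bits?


H = -p*log2(p) - (1-p)*log2(1-p). -0.6405*log2(0.6405) = 0.411668; -0.3595*log2(0.3595) = 0.530599. H = 0.411668 + 0.530599 = 0.9423

0.9423 bits


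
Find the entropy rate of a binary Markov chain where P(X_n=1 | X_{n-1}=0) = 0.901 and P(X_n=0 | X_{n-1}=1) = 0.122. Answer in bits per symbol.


Stationary distribution: pi_0 = p10/(p01+p10) = 0.1193, pi_1 = 0.8807. Entropy rate H' = pi_0*H(p01) + pi_1*H(p10) = 0.1193*0.4658 + 0.8807*0.5351 = 0.5268

0.5268 bits/symbol


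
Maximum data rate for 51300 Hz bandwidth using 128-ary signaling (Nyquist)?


Rate = 2 * B * log2(M) = 2 * 51300 * 7.0 = 718200.0

718200.0 bps


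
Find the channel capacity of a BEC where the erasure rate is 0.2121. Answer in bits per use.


C = 1 - epsilon = 1 - 0.2121 = 0.7879

0.7879 bits


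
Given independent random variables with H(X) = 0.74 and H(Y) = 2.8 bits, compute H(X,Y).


For independent variables, H(X,Y) = H(X) + H(Y) = 0.74 + 2.8 = 3.54

3.54 bits


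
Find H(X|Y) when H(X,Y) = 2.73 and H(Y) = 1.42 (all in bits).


H(X|Y) = H(X,Y) - H(Y) = 2.73 - 1.42 = 1.31

1.31 bits


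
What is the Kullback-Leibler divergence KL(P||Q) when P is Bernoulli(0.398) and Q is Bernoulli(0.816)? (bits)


KL = p*log2(p/q) + (1-p)*log2((1-p)/(1-q)) = 0.398*log2(0.398/0.816) + 0.602*log2(0.602/0.184) = 0.6172

0.6172 bits


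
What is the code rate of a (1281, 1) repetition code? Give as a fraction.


Rate = k/n = 1/1281

1/1281


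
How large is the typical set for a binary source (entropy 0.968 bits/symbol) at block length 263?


log2|A_typical| = nH = 263 * 0.968 = 254.584, so |A_typical| ~ 2^254.584 = 4.339e+76

4.339e+76


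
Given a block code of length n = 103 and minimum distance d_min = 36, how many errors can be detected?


Detection capability = d_min - 1 = 36 - 1 = 35

35 errors


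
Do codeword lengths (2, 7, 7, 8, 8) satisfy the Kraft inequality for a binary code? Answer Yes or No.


Kraft sum = sum(2^(-l_i)) = 0.2734, need <= 1. Result: satisfied (a binary prefix-free code with these lengths exists)

Yes


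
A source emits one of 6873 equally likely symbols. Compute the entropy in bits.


H = log2(n) = log2(6873) = 12.7467

12.7467 bits


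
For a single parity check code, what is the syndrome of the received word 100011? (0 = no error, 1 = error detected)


Syndrome = XOR of all bits = 1 XOR 0 XOR 0 XOR 0 XOR 1 XOR 1 = 1

1


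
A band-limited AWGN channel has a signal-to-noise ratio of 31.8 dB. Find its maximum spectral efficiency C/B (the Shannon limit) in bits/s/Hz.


SNR_linear = 10^(31.8/10) = 1513.5612; C/B = log2(1 + SNR_linear) = log2(1 + 1513.5612) = 10.5647

10.5647 bits/s/Hz


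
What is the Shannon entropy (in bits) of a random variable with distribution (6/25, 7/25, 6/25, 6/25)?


H = -sum(p_i * log2(p_i)). Terms: -(6/25)*log2(6/25) = 0.494134; -(7/25)*log2(7/25) = 0.514220; -(6/25)*log2(6/25) = 0.494134; -(6/25)*log2(6/25) = 0.494134. H = 0.494134 + 0.514220 + 0.494134 + 0.494134 = 1.9966

1.9966 bits


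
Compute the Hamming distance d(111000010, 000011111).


Count differing positions: ^ ^ ^ . ^ ^ ^ . ^ = 7 differences

7


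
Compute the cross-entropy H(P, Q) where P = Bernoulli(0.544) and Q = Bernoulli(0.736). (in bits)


H(P,Q) = -p*log2(q) - (1-p)*log2(1-q). -0.544*log2(0.736) = 0.240569; -0.456*log2(0.264) = 0.876154. H(P,Q) = 0.240569 + 0.876154 = 1.1167

1.1167 bits


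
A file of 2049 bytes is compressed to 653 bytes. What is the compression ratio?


Ratio = original / compressed = 2049 / 653 = 3.1378

3.1378


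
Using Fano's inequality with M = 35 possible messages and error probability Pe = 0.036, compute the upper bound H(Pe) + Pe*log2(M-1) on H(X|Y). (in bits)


H(Pe) = -Pe*log2(Pe) - (1-Pe)*log2(1-Pe) = -0.036*log2(0.036) - 0.964*log2(0.964) = 0.172651 + 0.050991 = 0.2236. Pe*log2(M-1) = 0.036*log2(34) = 0.183149. Bound = H(Pe) + Pe*log2(M-1) = 0.172651 + 0.050991 + 0.183149 = 0.4068

0.4068 bits


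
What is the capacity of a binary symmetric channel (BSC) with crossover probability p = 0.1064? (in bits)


H(p) = -p*log2(p) - (1-p)*log2(1-p) = -0.1064*log2(0.1064) - 0.8936*log2(0.8936) = 0.343931 + 0.145030 = 0.489. C = 1 - H(p) = 1 - 0.489 = 0.511

0.511 bits


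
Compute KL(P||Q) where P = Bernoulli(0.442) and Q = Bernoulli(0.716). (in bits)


KL = p*log2(p/q) + (1-p)*log2((1-p)/(1-q)) = 0.442*log2(0.442/0.716) + 0.558*log2(0.558/0.284) = 0.2361

0.2361 bits


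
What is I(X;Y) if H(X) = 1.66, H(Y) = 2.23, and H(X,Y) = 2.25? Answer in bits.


I(X;Y) = H(X) + H(Y) - H(X,Y) = 1.66 + 2.23 - 2.25 = 1.64

1.64 bits


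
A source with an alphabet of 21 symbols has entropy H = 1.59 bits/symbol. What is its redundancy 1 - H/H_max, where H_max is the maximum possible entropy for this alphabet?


H_max = log2(K) = log2(21) = 4.3923 bits/symbol. Redundancy = 1 - H/H_max = 1 - 1.59/4.3923 = 1 - 0.362 = 0.638

0.638


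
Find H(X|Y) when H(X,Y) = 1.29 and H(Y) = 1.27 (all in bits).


H(X|Y) = H(X,Y) - H(Y) = 1.29 - 1.27 = 0.02

0.02 bits


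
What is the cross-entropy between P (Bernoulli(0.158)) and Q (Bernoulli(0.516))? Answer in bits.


H(P,Q) = -p*log2(q) - (1-p)*log2(1-q). -0.158*log2(0.516) = 0.150820; -0.842*log2(0.484) = 0.881508. H(P,Q) = 0.150820 + 0.881508 = 1.0323

1.0323 bits


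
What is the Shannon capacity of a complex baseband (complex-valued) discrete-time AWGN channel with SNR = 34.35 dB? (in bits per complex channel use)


SNR_linear = 10^(34.35/10) = 2722.7013; C = log2(1 + SNR_linear) = log2(1 + 2722.7013) = 11.4114

11.4114 bits/channel use


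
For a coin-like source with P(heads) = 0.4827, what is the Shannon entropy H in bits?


H = -p*log2(p) - (1-p)*log2(1-p). -0.4827*log2(0.4827) = 0.507222; -0.5173*log2(0.5173) = 0.491914. H = 0.507222 + 0.491914 = 0.9991

0.9991 bits


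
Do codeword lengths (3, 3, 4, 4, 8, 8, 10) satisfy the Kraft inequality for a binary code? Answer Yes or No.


Kraft sum = sum(2^(-l_i)) = 0.3838, need <= 1. Result: satisfied (a binary prefix-free code with these lengths exists)

Yes


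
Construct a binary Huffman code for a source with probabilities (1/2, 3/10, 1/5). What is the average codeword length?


Huffman construction (repeatedly merge the two least-probable nodes; each merge adds 1 bit to every symbol beneath it): 1/5 + 3/10 = 1/2; 1/2 + 1/2 = 1. Resulting codeword lengths (in the order the probabilities were given): (1, 2, 2). L_avg = sum(p_i * l_i) = 1/2*1 + 3/10*2 + 1/5*2 = 3/2 = 1.5

1.5 bits


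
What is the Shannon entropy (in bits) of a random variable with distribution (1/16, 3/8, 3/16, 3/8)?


H = -sum(p_i * log2(p_i)). Terms: -(1/16)*log2(1/16) = 0.250000; -(3/8)*log2(3/8) = 0.530639; -(3/16)*log2(3/16) = 0.452820; -(3/8)*log2(3/8) = 0.530639. H = 0.250000 + 0.530639 + 0.452820 + 0.530639 = 1.7641

1.7641 bits


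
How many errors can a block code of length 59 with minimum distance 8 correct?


Correction capability = floor((d-1)/2) = floor((8-1)/2) = 3

3 errors


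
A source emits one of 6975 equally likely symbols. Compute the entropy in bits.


H = log2(n) = log2(6975) = 12.768

12.768 bits


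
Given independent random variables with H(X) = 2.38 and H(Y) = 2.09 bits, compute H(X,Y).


For independent variables, H(X,Y) = H(X) + H(Y) = 2.38 + 2.09 = 4.47

4.47 bits


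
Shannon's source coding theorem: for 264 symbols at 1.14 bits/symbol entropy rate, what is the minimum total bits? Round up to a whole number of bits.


Minimum bits >= n * H = 264 * 1.14 = 300.96, rounded up to a whole number of bits = 301

301 bits


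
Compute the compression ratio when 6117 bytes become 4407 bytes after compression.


Ratio = original / compressed = 6117 / 4407 = 1.388

1.388


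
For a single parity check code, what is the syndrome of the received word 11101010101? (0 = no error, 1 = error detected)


Syndrome = XOR of all bits = 1 XOR 1 XOR 1 XOR 0 XOR 1 XOR 0 XOR 1 XOR 0 XOR 1 XOR 0 XOR 1 = 1

1


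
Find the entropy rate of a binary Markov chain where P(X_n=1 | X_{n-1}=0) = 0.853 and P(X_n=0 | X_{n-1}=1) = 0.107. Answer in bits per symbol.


Stationary distribution: pi_0 = p10/(p01+p10) = 0.1115, pi_1 = 0.8885. Entropy rate H' = pi_0*H(p01) + pi_1*H(p10) = 0.1115*0.6023 + 0.8885*0.4908 = 0.5032

0.5032 bits/symbol


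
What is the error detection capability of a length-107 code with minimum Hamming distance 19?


Detection capability = d_min - 1 = 19 - 1 = 18

18 errors


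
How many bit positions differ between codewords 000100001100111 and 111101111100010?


Count differing positions: ^ ^ ^ . . ^ ^ ^ . . . . ^ . ^ = 8 differences

8


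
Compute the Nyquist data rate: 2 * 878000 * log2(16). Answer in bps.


Rate = 2 * B * log2(M) = 2 * 878000 * 4.0 = 7024000.0

7024000.0 bps


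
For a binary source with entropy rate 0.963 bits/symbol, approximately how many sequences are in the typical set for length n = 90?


log2|A_typical| = nH = 90 * 0.963 = 86.67, so |A_typical| ~ 2^86.67 = 1.231e+26

1.231e+26


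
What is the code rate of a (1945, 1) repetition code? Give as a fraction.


Rate = k/n = 1/1945

1/1945


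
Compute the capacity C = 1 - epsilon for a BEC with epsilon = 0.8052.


C = 1 - epsilon = 1 - 0.8052 = 0.1948

0.1948 bits


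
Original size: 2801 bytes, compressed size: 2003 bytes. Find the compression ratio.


Ratio = original / compressed = 2801 / 2003 = 1.3984

1.3984


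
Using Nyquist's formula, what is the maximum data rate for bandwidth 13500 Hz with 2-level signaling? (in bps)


Rate = 2 * B * log2(M) = 2 * 13500 * 1.0 = 27000.0

27000.0 bps


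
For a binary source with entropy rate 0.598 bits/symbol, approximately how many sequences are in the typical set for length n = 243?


log2|A_typical| = nH = 243 * 0.598 = 145.314, so |A_typical| ~ 2^145.314 = 5.545e+43

5.545e+43


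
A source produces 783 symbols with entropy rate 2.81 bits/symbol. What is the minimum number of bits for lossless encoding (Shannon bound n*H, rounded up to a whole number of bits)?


Minimum bits >= n * H = 783 * 2.81 = 2200.23, rounded up to a whole number of bits = 2201

2201 bits


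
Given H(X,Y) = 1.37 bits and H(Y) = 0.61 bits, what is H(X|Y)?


H(X|Y) = H(X,Y) - H(Y) = 1.37 - 0.61 = 0.76

0.76 bits


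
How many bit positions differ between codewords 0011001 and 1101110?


Count differing positions: ^ ^ ^ . ^ ^ ^ = 6 differences

6


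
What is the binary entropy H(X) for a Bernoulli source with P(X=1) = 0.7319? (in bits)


H = -p*log2(p) - (1-p)*log2(1-p). -0.7319*log2(0.7319) = 0.329561; -0.2681*log2(0.2681) = 0.509164. H = 0.329561 + 0.509164 = 0.8387

0.8387 bits


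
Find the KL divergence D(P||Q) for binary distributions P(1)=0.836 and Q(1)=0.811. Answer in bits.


KL = p*log2(p/q) + (1-p)*log2((1-p)/(1-q)) = 0.836*log2(0.836/0.811) + 0.164*log2(0.164/0.189) = 0.003

0.003 bits


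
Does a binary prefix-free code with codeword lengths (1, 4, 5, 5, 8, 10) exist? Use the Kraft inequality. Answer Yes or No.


Kraft sum = sum(2^(-l_i)) = 0.6299, need <= 1. Result: satisfied (a binary prefix-free code with these lengths exists)

Yes


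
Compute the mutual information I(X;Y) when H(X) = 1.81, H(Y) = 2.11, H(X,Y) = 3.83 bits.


I(X;Y) = H(X) + H(Y) - H(X,Y) = 1.81 + 2.11 - 3.83 = 0.09

0.09 bits


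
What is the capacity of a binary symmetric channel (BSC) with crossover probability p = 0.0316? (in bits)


H(p) = -p*log2(p) - (1-p)*log2(1-p) = -0.0316*log2(0.0316) - 0.9684*log2(0.9684) = 0.157492 + 0.044861 = 0.2024. C = 1 - H(p) = 1 - 0.2024 = 0.7976

0.7976 bits


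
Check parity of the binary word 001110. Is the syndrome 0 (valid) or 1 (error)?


Syndrome = XOR of all bits = 0 XOR 0 XOR 1 XOR 1 XOR 1 XOR 0 = 1

1


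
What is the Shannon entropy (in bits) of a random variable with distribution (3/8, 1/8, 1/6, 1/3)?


H = -sum(p_i * log2(p_i)). Terms: -(3/8)*log2(3/8) = 0.530639; -(1/8)*log2(1/8) = 0.375000; -(1/6)*log2(1/6) = 0.430827; -(1/3)*log2(1/3) = 0.528321. H = 0.530639 + 0.375000 + 0.430827 + 0.528321 = 1.8648

1.8648 bits
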